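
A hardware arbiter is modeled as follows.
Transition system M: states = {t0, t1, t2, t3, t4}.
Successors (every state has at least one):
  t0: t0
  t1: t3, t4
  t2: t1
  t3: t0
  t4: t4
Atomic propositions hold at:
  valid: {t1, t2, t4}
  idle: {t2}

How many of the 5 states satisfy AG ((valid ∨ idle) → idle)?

Sat(valid ∨ idle) = {t1, t2, t4}
Sat((valid ∨ idle) → idle) = {t0, t2, t3}
AG ((valid ∨ idle) → idle): greatest fixpoint, start Z0 = {t0, t2, t3}, keep only states in Sat with every successor in Z. Z1 = {t0, t3}; fixed.
Sat(AG ((valid ∨ idle) → idle)) = {t0, t3}
|Sat(AG ((valid ∨ idle) → idle))| = |{t0, t3}| = 2.

2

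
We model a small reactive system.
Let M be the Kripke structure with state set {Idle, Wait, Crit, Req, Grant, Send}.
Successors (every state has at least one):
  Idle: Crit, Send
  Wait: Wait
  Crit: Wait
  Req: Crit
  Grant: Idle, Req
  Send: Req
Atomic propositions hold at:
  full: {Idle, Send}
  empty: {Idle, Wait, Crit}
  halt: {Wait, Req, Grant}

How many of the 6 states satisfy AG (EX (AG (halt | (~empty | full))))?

Sat(~empty) = {Req, Grant, Send}
Sat(~empty | full) = {Idle, Req, Grant, Send}
Sat(halt | (~empty | full)) = {Idle, Wait, Req, Grant, Send}
AG (halt | (~empty | full)): greatest fixpoint, start Z0 = {Idle, Wait, Req, Grant, Send}, keep only states in Sat with every successor in Z. Z1 = {Wait, Grant, Send}; Z2 = {Wait}; fixed.
Sat(AG (halt | (~empty | full))) = {Wait}
Sat(EX (AG (halt | (~empty | full)))) = {s : some successor in {Wait}} = {Wait, Crit}
AG (EX (AG (halt | (~empty | full)))): greatest fixpoint, start Z0 = {Wait, Crit}, keep only states in Sat with every successor in Z. Already a fixed point.
Sat(AG (EX (AG (halt | (~empty | full))))) = {Wait, Crit}
|Sat(AG (EX (AG (halt | (~empty | full)))))| = |{Wait, Crit}| = 2.

2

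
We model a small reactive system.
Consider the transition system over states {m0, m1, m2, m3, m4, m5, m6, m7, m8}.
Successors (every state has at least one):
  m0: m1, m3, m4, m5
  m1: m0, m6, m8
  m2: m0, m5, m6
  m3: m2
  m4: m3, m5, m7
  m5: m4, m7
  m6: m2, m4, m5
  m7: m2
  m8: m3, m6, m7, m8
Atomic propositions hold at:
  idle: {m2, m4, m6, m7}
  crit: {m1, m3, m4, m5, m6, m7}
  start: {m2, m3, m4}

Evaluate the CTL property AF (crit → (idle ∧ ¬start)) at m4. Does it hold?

No

Sat(¬start) = {m0, m1, m5, m6, m7, m8}
Sat(idle ∧ ¬start) = {m6, m7}
Sat(crit → (idle ∧ ¬start)) = {m0, m2, m6, m7, m8}
AF (crit → (idle ∧ ¬start)): least fixpoint, start Z0 = {m0, m2, m6, m7, m8}, add states with every successor in Z. Z1 = {m0, m1, m2, m3, m6, m7, m8}; fixed.
Sat(AF (crit → (idle ∧ ¬start))) = {m0, m1, m2, m3, m6, m7, m8}
m4 ∉ Sat(AF (crit → (idle ∧ ¬start))) = {m0, m1, m2, m3, m6, m7, m8}, so the formula does not hold at m4.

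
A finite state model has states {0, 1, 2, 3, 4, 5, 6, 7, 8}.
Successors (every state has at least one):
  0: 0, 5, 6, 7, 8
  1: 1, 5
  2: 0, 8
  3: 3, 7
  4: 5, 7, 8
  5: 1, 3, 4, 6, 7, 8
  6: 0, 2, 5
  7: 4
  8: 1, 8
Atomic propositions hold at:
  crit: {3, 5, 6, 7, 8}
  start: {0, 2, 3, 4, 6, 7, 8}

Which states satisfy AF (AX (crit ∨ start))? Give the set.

Sat(crit ∨ start) = {0, 2, 3, 4, 5, 6, 7, 8}
Sat(AX (crit ∨ start)) = {s : every successor in {0, 2, 3, 4, 5, 6, 7, 8}} = {0, 2, 3, 4, 6, 7}
AF (AX (crit ∨ start)): least fixpoint, start Z0 = {0, 2, 3, 4, 6, 7}, add states with every successor in Z. Already a fixed point.
Sat(AF (AX (crit ∨ start))) = {0, 2, 3, 4, 6, 7}

{0, 2, 3, 4, 6, 7}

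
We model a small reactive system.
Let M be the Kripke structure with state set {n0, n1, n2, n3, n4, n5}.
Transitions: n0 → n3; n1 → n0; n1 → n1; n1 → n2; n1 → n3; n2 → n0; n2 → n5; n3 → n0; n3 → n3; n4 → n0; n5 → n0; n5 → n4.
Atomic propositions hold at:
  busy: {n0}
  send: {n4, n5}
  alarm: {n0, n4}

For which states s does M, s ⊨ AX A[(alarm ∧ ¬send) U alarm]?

Sat(¬send) = {n0, n1, n2, n3}
Sat(alarm ∧ ¬send) = {n0}
A[(alarm ∧ ¬send) U alarm]: least fixpoint, start Z0 = Sat(alarm) = {n0, n4}, add states in Sat(alarm ∧ ¬send) with every successor in Z. Already a fixed point.
Sat(A[(alarm ∧ ¬send) U alarm]) = {n0, n4}
Sat(AX A[(alarm ∧ ¬send) U alarm]) = {s : every successor in {n0, n4}} = {n4, n5}

{n4, n5}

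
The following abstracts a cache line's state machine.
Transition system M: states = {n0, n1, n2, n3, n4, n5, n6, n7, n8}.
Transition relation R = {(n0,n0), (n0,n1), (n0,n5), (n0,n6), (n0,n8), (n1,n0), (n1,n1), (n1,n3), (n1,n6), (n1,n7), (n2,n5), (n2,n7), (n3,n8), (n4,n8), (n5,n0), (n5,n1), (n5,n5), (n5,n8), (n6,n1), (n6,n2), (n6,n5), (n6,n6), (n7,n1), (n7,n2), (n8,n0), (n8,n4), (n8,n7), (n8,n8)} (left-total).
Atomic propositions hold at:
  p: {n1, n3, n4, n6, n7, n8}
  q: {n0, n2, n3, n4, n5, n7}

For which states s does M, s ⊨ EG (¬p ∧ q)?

{n0, n2, n5}

Sat(¬p) = {n0, n2, n5}
Sat(¬p ∧ q) = {n0, n2, n5}
EG (¬p ∧ q): greatest fixpoint, start Z0 = {n0, n2, n5}, keep only states in Sat with some successor in Z. Already a fixed point.
Sat(EG (¬p ∧ q)) = {n0, n2, n5}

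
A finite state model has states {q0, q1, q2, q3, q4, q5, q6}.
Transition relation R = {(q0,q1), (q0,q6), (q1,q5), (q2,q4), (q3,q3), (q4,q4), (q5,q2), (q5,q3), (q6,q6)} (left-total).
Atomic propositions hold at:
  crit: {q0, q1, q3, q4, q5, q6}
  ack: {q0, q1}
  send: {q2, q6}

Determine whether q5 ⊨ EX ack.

Sat(EX ack) = {s : some successor in {q0, q1}} = {q0}
q5 ∉ Sat(EX ack) = {q0}, so the formula does not hold at q5.

No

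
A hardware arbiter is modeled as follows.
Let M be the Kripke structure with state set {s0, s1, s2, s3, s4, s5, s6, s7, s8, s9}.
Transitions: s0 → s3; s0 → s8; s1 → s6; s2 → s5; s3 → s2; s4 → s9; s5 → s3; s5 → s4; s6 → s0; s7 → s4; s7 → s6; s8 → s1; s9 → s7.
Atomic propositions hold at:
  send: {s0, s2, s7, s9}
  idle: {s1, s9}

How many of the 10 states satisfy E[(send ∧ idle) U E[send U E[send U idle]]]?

Sat(send ∧ idle) = {s9}
E[send U idle]: least fixpoint, start Z0 = Sat(idle) = {s1, s9}, add states in Sat(send) with some successor in Z. Already a fixed point.
Sat(E[send U idle]) = {s1, s9}
E[send U E[send U idle]]: least fixpoint, start Z0 = Sat(E[send U idle]) = {s1, s9}, add states in Sat(send) with some successor in Z. Already a fixed point.
Sat(E[send U E[send U idle]]) = {s1, s9}
E[(send ∧ idle) U E[send U E[send U idle]]]: least fixpoint, start Z0 = Sat(E[send U E[send U idle]]) = {s1, s9}, add states in Sat(send ∧ idle) with some successor in Z. Already a fixed point.
Sat(E[(send ∧ idle) U E[send U E[send U idle]]]) = {s1, s9}
|Sat(E[(send ∧ idle) U E[send U E[send U idle]]])| = |{s1, s9}| = 2.

2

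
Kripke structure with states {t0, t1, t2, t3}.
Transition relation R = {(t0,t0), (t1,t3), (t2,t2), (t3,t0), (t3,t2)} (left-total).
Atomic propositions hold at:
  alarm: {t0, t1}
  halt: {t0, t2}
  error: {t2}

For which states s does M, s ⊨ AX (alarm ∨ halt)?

{t0, t2, t3}

Sat(alarm ∨ halt) = {t0, t1, t2}
Sat(AX (alarm ∨ halt)) = {s : every successor in {t0, t1, t2}} = {t0, t2, t3}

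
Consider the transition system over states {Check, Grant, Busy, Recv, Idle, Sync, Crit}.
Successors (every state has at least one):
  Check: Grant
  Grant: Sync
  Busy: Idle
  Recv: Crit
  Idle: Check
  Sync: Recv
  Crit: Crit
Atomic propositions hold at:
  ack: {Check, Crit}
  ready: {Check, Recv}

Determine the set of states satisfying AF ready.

{Check, Grant, Busy, Recv, Idle, Sync}

AF ready: least fixpoint, start Z0 = {Check, Recv}, add states with every successor in Z. Z1 = {Check, Recv, Idle, Sync}; Z2 = {Check, Grant, Busy, Recv, Idle, Sync}; fixed.
Sat(AF ready) = {Check, Grant, Busy, Recv, Idle, Sync}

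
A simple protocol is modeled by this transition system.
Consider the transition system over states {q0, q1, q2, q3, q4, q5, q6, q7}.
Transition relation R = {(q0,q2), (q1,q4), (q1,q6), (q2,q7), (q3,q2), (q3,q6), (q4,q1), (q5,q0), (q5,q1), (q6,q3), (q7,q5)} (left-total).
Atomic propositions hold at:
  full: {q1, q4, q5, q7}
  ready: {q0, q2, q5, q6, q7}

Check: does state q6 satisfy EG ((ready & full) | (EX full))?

Sat(ready & full) = {q5, q7}
Sat(EX full) = {s : some successor in {q1, q4, q5, q7}} = {q1, q2, q4, q5, q7}
Sat((ready & full) | (EX full)) = {q1, q2, q4, q5, q7}
EG ((ready & full) | (EX full)): greatest fixpoint, start Z0 = {q1, q2, q4, q5, q7}, keep only states in Sat with some successor in Z. Already a fixed point.
Sat(EG ((ready & full) | (EX full))) = {q1, q2, q4, q5, q7}
q6 ∉ Sat(EG ((ready & full) | (EX full))) = {q1, q2, q4, q5, q7}, so the formula does not hold at q6.

No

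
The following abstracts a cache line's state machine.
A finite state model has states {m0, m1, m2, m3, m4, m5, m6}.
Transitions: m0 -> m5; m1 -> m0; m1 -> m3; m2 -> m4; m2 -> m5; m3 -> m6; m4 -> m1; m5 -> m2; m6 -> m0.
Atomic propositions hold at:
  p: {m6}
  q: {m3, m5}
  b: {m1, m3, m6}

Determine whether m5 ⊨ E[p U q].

E[p U q]: least fixpoint, start Z0 = Sat(q) = {m3, m5}, add states in Sat(p) with some successor in Z. Already a fixed point.
Sat(E[p U q]) = {m3, m5}
m5 ∈ Sat(E[p U q]) = {m3, m5}, so the formula holds at m5.

Yes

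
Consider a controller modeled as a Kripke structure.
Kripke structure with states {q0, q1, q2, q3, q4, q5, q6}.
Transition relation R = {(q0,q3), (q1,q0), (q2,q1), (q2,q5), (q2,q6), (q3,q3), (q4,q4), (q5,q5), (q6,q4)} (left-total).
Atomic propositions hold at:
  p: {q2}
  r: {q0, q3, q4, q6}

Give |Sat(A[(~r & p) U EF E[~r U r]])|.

Sat(~r) = {q1, q2, q5}
Sat(~r & p) = {q2}
E[~r U r]: least fixpoint, start Z0 = Sat(r) = {q0, q3, q4, q6}, add states in Sat(~r) with some successor in Z. Z1 = {q0, q1, q2, q3, q4, q6}; fixed.
Sat(E[~r U r]) = {q0, q1, q2, q3, q4, q6}
EF E[~r U r]: least fixpoint, start Z0 = {q0, q1, q2, q3, q4, q6}, add states with some successor in Z. Already a fixed point.
Sat(EF E[~r U r]) = {q0, q1, q2, q3, q4, q6}
A[(~r & p) U EF E[~r U r]]: least fixpoint, start Z0 = Sat(EF E[~r U r]) = {q0, q1, q2, q3, q4, q6}, add states in Sat(~r & p) with every successor in Z. Already a fixed point.
Sat(A[(~r & p) U EF E[~r U r]]) = {q0, q1, q2, q3, q4, q6}
|Sat(A[(~r & p) U EF E[~r U r]])| = |{q0, q1, q2, q3, q4, q6}| = 6.

6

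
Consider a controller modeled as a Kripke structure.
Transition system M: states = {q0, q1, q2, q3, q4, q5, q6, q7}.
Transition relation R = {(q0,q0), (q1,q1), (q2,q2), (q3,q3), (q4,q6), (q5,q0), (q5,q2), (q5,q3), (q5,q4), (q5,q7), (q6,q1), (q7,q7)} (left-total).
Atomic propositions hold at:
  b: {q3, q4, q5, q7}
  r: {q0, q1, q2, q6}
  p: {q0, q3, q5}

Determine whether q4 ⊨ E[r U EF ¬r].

Yes

Sat(¬r) = {q3, q4, q5, q7}
EF ¬r: least fixpoint, start Z0 = {q3, q4, q5, q7}, add states with some successor in Z. Already a fixed point.
Sat(EF ¬r) = {q3, q4, q5, q7}
E[r U EF ¬r]: least fixpoint, start Z0 = Sat(EF ¬r) = {q3, q4, q5, q7}, add states in Sat(r) with some successor in Z. Already a fixed point.
Sat(E[r U EF ¬r]) = {q3, q4, q5, q7}
q4 ∈ Sat(E[r U EF ¬r]) = {q3, q4, q5, q7}, so the formula holds at q4.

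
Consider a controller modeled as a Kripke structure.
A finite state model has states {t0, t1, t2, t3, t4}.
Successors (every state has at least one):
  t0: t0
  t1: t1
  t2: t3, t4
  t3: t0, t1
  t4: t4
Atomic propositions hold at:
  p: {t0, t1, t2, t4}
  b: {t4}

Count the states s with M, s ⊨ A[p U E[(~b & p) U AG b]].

2

Sat(~b) = {t0, t1, t2, t3}
Sat(~b & p) = {t0, t1, t2}
AG b: greatest fixpoint, start Z0 = {t4}, keep only states in Sat with every successor in Z. Already a fixed point.
Sat(AG b) = {t4}
E[(~b & p) U AG b]: least fixpoint, start Z0 = Sat(AG b) = {t4}, add states in Sat(~b & p) with some successor in Z. Z1 = {t2, t4}; fixed.
Sat(E[(~b & p) U AG b]) = {t2, t4}
A[p U E[(~b & p) U AG b]]: least fixpoint, start Z0 = Sat(E[(~b & p) U AG b]) = {t2, t4}, add states in Sat(p) with every successor in Z. Already a fixed point.
Sat(A[p U E[(~b & p) U AG b]]) = {t2, t4}
|Sat(A[p U E[(~b & p) U AG b]])| = |{t2, t4}| = 2.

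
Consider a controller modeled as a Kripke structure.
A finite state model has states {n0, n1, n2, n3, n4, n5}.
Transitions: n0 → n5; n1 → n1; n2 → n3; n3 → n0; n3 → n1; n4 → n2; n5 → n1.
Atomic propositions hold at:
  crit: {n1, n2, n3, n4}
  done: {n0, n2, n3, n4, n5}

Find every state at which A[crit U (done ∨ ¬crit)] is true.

Sat(¬crit) = {n0, n5}
Sat(done ∨ ¬crit) = {n0, n2, n3, n4, n5}
A[crit U (done ∨ ¬crit)]: least fixpoint, start Z0 = Sat((done ∨ ¬crit)) = {n0, n2, n3, n4, n5}, add states in Sat(crit) with every successor in Z. Already a fixed point.
Sat(A[crit U (done ∨ ¬crit)]) = {n0, n2, n3, n4, n5}

{n0, n2, n3, n4, n5}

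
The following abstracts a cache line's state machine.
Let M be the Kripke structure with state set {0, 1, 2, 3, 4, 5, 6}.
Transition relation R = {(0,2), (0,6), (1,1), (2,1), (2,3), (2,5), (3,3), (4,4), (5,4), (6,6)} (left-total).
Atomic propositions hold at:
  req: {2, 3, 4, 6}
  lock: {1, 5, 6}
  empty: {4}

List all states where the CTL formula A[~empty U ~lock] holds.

Sat(~empty) = {0, 1, 2, 3, 5, 6}
Sat(~lock) = {0, 2, 3, 4}
A[~empty U ~lock]: least fixpoint, start Z0 = Sat(~lock) = {0, 2, 3, 4}, add states in Sat(~empty) with every successor in Z. Z1 = {0, 2, 3, 4, 5}; fixed.
Sat(A[~empty U ~lock]) = {0, 2, 3, 4, 5}

{0, 2, 3, 4, 5}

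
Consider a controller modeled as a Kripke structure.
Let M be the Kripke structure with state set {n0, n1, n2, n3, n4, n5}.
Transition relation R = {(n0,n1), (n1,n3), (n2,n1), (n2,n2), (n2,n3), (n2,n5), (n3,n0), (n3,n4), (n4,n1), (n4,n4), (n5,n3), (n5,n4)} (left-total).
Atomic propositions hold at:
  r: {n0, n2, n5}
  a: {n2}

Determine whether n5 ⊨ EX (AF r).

AF r: least fixpoint, start Z0 = {n0, n2, n5}, add states with every successor in Z. Already a fixed point.
Sat(AF r) = {n0, n2, n5}
Sat(EX (AF r)) = {s : some successor in {n0, n2, n5}} = {n2, n3}
n5 ∉ Sat(EX (AF r)) = {n2, n3}, so the formula does not hold at n5.

No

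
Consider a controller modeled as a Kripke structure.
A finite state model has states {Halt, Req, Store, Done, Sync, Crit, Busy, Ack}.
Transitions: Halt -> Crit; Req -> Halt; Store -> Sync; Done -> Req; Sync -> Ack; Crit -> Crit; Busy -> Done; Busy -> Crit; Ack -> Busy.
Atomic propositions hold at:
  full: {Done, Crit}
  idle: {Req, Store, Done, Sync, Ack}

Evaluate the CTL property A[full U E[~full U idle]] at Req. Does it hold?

Sat(~full) = {Halt, Req, Store, Sync, Busy, Ack}
E[~full U idle]: least fixpoint, start Z0 = Sat(idle) = {Req, Store, Done, Sync, Ack}, add states in Sat(~full) with some successor in Z. Z1 = {Req, Store, Done, Sync, Busy, Ack}; fixed.
Sat(E[~full U idle]) = {Req, Store, Done, Sync, Busy, Ack}
A[full U E[~full U idle]]: least fixpoint, start Z0 = Sat(E[~full U idle]) = {Req, Store, Done, Sync, Busy, Ack}, add states in Sat(full) with every successor in Z. Already a fixed point.
Sat(A[full U E[~full U idle]]) = {Req, Store, Done, Sync, Busy, Ack}
Req ∈ Sat(A[full U E[~full U idle]]) = {Req, Store, Done, Sync, Busy, Ack}, so the formula holds at Req.

Yes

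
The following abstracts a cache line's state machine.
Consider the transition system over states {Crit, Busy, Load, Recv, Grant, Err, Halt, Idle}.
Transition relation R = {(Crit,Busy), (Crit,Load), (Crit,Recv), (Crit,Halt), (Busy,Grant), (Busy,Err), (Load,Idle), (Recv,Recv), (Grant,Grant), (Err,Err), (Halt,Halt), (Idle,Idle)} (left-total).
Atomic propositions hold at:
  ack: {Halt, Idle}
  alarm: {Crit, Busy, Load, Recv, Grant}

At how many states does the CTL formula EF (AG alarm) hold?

AG alarm: greatest fixpoint, start Z0 = {Crit, Busy, Load, Recv, Grant}, keep only states in Sat with every successor in Z. Z1 = {Recv, Grant}; fixed.
Sat(AG alarm) = {Recv, Grant}
EF (AG alarm): least fixpoint, start Z0 = {Recv, Grant}, add states with some successor in Z. Z1 = {Crit, Busy, Recv, Grant}; fixed.
Sat(EF (AG alarm)) = {Crit, Busy, Recv, Grant}
|Sat(EF (AG alarm))| = |{Crit, Busy, Recv, Grant}| = 4.

4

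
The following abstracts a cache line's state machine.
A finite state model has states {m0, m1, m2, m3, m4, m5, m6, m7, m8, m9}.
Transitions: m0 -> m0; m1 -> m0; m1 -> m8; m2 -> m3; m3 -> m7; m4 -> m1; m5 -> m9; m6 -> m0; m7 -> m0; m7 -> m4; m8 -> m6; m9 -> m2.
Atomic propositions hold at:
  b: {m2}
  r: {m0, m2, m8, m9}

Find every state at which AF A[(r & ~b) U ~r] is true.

Sat(~b) = {m0, m1, m3, m4, m5, m6, m7, m8, m9}
Sat(r & ~b) = {m0, m8, m9}
Sat(~r) = {m1, m3, m4, m5, m6, m7}
A[(r & ~b) U ~r]: least fixpoint, start Z0 = Sat(~r) = {m1, m3, m4, m5, m6, m7}, add states in Sat(r & ~b) with every successor in Z. Z1 = {m1, m3, m4, m5, m6, m7, m8}; fixed.
Sat(A[(r & ~b) U ~r]) = {m1, m3, m4, m5, m6, m7, m8}
AF A[(r & ~b) U ~r]: least fixpoint, start Z0 = {m1, m3, m4, m5, m6, m7, m8}, add states with every successor in Z. Z1 = {m1, m2, m3, m4, m5, m6, m7, m8}; Z2 = {m1, m2, m3, m4, m5, m6, m7, m8, m9}; fixed.
Sat(AF A[(r & ~b) U ~r]) = {m1, m2, m3, m4, m5, m6, m7, m8, m9}

{m1, m2, m3, m4, m5, m6, m7, m8, m9}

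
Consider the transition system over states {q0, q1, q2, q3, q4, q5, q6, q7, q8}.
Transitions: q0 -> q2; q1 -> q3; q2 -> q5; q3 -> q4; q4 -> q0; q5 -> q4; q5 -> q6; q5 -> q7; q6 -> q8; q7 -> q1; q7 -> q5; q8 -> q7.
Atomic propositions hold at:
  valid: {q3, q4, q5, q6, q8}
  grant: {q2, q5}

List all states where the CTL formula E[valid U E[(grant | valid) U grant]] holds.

Sat(grant | valid) = {q2, q3, q4, q5, q6, q8}
E[(grant | valid) U grant]: least fixpoint, start Z0 = Sat(grant) = {q2, q5}, add states in Sat(grant | valid) with some successor in Z. Already a fixed point.
Sat(E[(grant | valid) U grant]) = {q2, q5}
E[valid U E[(grant | valid) U grant]]: least fixpoint, start Z0 = Sat(E[(grant | valid) U grant]) = {q2, q5}, add states in Sat(valid) with some successor in Z. Already a fixed point.
Sat(E[valid U E[(grant | valid) U grant]]) = {q2, q5}

{q2, q5}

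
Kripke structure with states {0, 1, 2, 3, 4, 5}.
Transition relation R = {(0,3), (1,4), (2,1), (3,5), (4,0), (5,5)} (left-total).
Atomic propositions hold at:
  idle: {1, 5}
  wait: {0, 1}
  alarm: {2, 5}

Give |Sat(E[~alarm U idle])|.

Sat(~alarm) = {0, 1, 3, 4}
E[~alarm U idle]: least fixpoint, start Z0 = Sat(idle) = {1, 5}, add states in Sat(~alarm) with some successor in Z. Z1 = {1, 3, 5}; Z2 = {0, 1, 3, 5}; Z3 = {0, 1, 3, 4, 5}; fixed.
Sat(E[~alarm U idle]) = {0, 1, 3, 4, 5}
|Sat(E[~alarm U idle])| = |{0, 1, 3, 4, 5}| = 5.

5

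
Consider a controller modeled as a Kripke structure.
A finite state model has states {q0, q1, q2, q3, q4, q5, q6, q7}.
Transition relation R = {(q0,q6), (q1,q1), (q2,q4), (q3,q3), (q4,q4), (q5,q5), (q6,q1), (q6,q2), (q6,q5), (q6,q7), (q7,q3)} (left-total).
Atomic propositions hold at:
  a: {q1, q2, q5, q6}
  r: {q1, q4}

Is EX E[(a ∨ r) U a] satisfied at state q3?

No

Sat(a ∨ r) = {q1, q2, q4, q5, q6}
E[(a ∨ r) U a]: least fixpoint, start Z0 = Sat(a) = {q1, q2, q5, q6}, add states in Sat(a ∨ r) with some successor in Z. Already a fixed point.
Sat(E[(a ∨ r) U a]) = {q1, q2, q5, q6}
Sat(EX E[(a ∨ r) U a]) = {s : some successor in {q1, q2, q5, q6}} = {q0, q1, q5, q6}
q3 ∉ Sat(EX E[(a ∨ r) U a]) = {q0, q1, q5, q6}, so the formula does not hold at q3.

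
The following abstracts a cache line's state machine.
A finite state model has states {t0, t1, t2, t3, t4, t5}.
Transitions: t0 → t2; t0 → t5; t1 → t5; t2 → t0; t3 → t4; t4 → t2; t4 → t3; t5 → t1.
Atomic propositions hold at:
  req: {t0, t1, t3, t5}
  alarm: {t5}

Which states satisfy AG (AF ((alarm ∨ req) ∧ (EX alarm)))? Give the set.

Sat(alarm ∨ req) = {t0, t1, t3, t5}
Sat(EX alarm) = {s : some successor in {t5}} = {t0, t1}
Sat((alarm ∨ req) ∧ (EX alarm)) = {t0, t1}
AF ((alarm ∨ req) ∧ (EX alarm)): least fixpoint, start Z0 = {t0, t1}, add states with every successor in Z. Z1 = {t0, t1, t2, t5}; fixed.
Sat(AF ((alarm ∨ req) ∧ (EX alarm))) = {t0, t1, t2, t5}
AG (AF ((alarm ∨ req) ∧ (EX alarm))): greatest fixpoint, start Z0 = {t0, t1, t2, t5}, keep only states in Sat with every successor in Z. Already a fixed point.
Sat(AG (AF ((alarm ∨ req) ∧ (EX alarm)))) = {t0, t1, t2, t5}

{t0, t1, t2, t5}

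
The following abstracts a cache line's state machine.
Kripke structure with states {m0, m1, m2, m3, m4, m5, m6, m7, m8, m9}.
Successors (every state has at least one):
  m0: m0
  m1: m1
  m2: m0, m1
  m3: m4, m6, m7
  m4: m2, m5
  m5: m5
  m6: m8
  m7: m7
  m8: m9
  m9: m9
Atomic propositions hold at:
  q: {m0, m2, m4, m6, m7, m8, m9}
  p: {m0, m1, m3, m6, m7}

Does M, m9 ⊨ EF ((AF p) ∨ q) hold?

Yes

AF p: least fixpoint, start Z0 = {m0, m1, m3, m6, m7}, add states with every successor in Z. Z1 = {m0, m1, m2, m3, m6, m7}; fixed.
Sat(AF p) = {m0, m1, m2, m3, m6, m7}
Sat((AF p) ∨ q) = {m0, m1, m2, m3, m4, m6, m7, m8, m9}
EF ((AF p) ∨ q): least fixpoint, start Z0 = {m0, m1, m2, m3, m4, m6, m7, m8, m9}, add states with some successor in Z. Already a fixed point.
Sat(EF ((AF p) ∨ q)) = {m0, m1, m2, m3, m4, m6, m7, m8, m9}
m9 ∈ Sat(EF ((AF p) ∨ q)) = {m0, m1, m2, m3, m4, m6, m7, m8, m9}, so the formula holds at m9.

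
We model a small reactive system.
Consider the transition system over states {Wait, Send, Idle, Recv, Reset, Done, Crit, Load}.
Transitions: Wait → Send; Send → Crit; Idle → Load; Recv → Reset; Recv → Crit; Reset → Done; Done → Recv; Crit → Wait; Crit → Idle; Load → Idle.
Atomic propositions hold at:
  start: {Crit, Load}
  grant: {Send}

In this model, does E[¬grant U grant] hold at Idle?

Sat(¬grant) = {Wait, Idle, Recv, Reset, Done, Crit, Load}
E[¬grant U grant]: least fixpoint, start Z0 = Sat(grant) = {Send}, add states in Sat(¬grant) with some successor in Z. Z1 = {Wait, Send}; Z2 = {Wait, Send, Crit}; Z3 = {Wait, Send, Recv, Crit}; Z4 = {Wait, Send, Recv, Done, Crit}; Z5 = {Wait, Send, Recv, Reset, Done, Crit}; fixed.
Sat(E[¬grant U grant]) = {Wait, Send, Recv, Reset, Done, Crit}
Idle ∉ Sat(E[¬grant U grant]) = {Wait, Send, Recv, Reset, Done, Crit}, so the formula does not hold at Idle.

No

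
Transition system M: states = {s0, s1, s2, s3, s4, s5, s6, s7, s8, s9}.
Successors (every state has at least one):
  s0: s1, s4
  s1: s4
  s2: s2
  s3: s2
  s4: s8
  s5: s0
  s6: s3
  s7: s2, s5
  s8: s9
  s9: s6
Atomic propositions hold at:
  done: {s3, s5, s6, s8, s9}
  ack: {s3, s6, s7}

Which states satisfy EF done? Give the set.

EF done: least fixpoint, start Z0 = {s3, s5, s6, s8, s9}, add states with some successor in Z. Z1 = {s3, s4, s5, s6, s7, s8, s9}; Z2 = {s0, s1, s3, s4, s5, s6, s7, s8, s9}; fixed.
Sat(EF done) = {s0, s1, s3, s4, s5, s6, s7, s8, s9}

{s0, s1, s3, s4, s5, s6, s7, s8, s9}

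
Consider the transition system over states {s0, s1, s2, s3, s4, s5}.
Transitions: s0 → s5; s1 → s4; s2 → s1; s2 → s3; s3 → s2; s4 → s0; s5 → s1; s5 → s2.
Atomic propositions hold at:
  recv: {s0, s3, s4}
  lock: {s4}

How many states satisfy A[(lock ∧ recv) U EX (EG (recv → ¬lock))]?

Sat(lock ∧ recv) = {s4}
Sat(¬lock) = {s0, s1, s2, s3, s5}
Sat(recv → ¬lock) = {s0, s1, s2, s3, s5}
EG (recv → ¬lock): greatest fixpoint, start Z0 = {s0, s1, s2, s3, s5}, keep only states in Sat with some successor in Z. Z1 = {s0, s2, s3, s5}; fixed.
Sat(EG (recv → ¬lock)) = {s0, s2, s3, s5}
Sat(EX (EG (recv → ¬lock))) = {s : some successor in {s0, s2, s3, s5}} = {s0, s2, s3, s4, s5}
A[(lock ∧ recv) U EX (EG (recv → ¬lock))]: least fixpoint, start Z0 = Sat(EX (EG (recv → ¬lock))) = {s0, s2, s3, s4, s5}, add states in Sat(lock ∧ recv) with every successor in Z. Already a fixed point.
Sat(A[(lock ∧ recv) U EX (EG (recv → ¬lock))]) = {s0, s2, s3, s4, s5}
|Sat(A[(lock ∧ recv) U EX (EG (recv → ¬lock))])| = |{s0, s2, s3, s4, s5}| = 5.

5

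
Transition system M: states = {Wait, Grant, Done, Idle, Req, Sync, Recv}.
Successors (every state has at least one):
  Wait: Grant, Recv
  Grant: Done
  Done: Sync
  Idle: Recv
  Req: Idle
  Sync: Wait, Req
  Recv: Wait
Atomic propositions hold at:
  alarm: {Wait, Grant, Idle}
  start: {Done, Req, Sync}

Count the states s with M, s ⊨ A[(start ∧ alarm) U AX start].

2

Sat(start ∧ alarm) = ∅
Sat(AX start) = {s : every successor in {Done, Req, Sync}} = {Grant, Done}
A[(start ∧ alarm) U AX start]: least fixpoint, start Z0 = Sat(AX start) = {Grant, Done}, add states in Sat(start ∧ alarm) with every successor in Z. Already a fixed point.
Sat(A[(start ∧ alarm) U AX start]) = {Grant, Done}
|Sat(A[(start ∧ alarm) U AX start])| = |{Grant, Done}| = 2.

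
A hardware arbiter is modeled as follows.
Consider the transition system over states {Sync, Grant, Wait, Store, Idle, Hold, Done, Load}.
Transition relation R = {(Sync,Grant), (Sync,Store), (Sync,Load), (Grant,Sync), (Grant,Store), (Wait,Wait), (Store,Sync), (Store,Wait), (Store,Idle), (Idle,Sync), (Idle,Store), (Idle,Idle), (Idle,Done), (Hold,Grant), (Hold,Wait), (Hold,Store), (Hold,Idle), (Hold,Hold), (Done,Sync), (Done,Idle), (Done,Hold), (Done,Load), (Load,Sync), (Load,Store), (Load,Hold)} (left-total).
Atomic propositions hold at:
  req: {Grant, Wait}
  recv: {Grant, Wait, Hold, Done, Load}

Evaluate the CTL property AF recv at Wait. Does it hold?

AF recv: least fixpoint, start Z0 = {Grant, Wait, Hold, Done, Load}, add states with every successor in Z. Already a fixed point.
Sat(AF recv) = {Grant, Wait, Hold, Done, Load}
Wait ∈ Sat(AF recv) = {Grant, Wait, Hold, Done, Load}, so the formula holds at Wait.

Yes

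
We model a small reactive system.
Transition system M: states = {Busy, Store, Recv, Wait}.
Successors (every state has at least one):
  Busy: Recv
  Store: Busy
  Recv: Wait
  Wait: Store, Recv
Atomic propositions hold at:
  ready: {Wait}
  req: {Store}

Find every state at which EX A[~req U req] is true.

Sat(~req) = {Busy, Recv, Wait}
A[~req U req]: least fixpoint, start Z0 = Sat(req) = {Store}, add states in Sat(~req) with every successor in Z. Already a fixed point.
Sat(A[~req U req]) = {Store}
Sat(EX A[~req U req]) = {s : some successor in {Store}} = {Wait}

{Wait}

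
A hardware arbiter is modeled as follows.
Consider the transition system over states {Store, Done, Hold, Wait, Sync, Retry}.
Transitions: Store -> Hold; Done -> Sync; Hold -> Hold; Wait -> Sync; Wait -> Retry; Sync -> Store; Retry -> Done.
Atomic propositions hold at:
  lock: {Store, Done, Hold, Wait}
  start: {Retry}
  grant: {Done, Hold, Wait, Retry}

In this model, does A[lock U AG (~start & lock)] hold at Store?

Sat(~start) = {Store, Done, Hold, Wait, Sync}
Sat(~start & lock) = {Store, Done, Hold, Wait}
AG (~start & lock): greatest fixpoint, start Z0 = {Store, Done, Hold, Wait}, keep only states in Sat with every successor in Z. Z1 = {Store, Hold}; fixed.
Sat(AG (~start & lock)) = {Store, Hold}
A[lock U AG (~start & lock)]: least fixpoint, start Z0 = Sat(AG (~start & lock)) = {Store, Hold}, add states in Sat(lock) with every successor in Z. Already a fixed point.
Sat(A[lock U AG (~start & lock)]) = {Store, Hold}
Store ∈ Sat(A[lock U AG (~start & lock)]) = {Store, Hold}, so the formula holds at Store.

Yes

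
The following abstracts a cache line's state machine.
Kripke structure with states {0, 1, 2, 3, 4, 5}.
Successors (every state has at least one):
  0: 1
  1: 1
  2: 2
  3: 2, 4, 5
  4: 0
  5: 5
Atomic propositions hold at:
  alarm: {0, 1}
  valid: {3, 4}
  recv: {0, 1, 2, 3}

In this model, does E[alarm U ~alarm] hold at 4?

Sat(~alarm) = {2, 3, 4, 5}
E[alarm U ~alarm]: least fixpoint, start Z0 = Sat(~alarm) = {2, 3, 4, 5}, add states in Sat(alarm) with some successor in Z. Already a fixed point.
Sat(E[alarm U ~alarm]) = {2, 3, 4, 5}
4 ∈ Sat(E[alarm U ~alarm]) = {2, 3, 4, 5}, so the formula holds at 4.

Yes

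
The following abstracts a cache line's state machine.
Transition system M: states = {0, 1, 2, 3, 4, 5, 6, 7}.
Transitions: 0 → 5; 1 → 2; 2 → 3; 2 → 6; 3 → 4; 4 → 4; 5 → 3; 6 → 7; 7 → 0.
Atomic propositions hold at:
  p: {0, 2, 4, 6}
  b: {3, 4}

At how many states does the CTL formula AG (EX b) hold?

Sat(EX b) = {s : some successor in {3, 4}} = {2, 3, 4, 5}
AG (EX b): greatest fixpoint, start Z0 = {2, 3, 4, 5}, keep only states in Sat with every successor in Z. Z1 = {3, 4, 5}; fixed.
Sat(AG (EX b)) = {3, 4, 5}
|Sat(AG (EX b))| = |{3, 4, 5}| = 3.

3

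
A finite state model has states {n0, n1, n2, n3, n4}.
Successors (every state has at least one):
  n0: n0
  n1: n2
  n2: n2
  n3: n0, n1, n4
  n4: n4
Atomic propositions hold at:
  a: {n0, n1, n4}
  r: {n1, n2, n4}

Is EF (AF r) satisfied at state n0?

No

AF r: least fixpoint, start Z0 = {n1, n2, n4}, add states with every successor in Z. Already a fixed point.
Sat(AF r) = {n1, n2, n4}
EF (AF r): least fixpoint, start Z0 = {n1, n2, n4}, add states with some successor in Z. Z1 = {n1, n2, n3, n4}; fixed.
Sat(EF (AF r)) = {n1, n2, n3, n4}
n0 ∉ Sat(EF (AF r)) = {n1, n2, n3, n4}, so the formula does not hold at n0.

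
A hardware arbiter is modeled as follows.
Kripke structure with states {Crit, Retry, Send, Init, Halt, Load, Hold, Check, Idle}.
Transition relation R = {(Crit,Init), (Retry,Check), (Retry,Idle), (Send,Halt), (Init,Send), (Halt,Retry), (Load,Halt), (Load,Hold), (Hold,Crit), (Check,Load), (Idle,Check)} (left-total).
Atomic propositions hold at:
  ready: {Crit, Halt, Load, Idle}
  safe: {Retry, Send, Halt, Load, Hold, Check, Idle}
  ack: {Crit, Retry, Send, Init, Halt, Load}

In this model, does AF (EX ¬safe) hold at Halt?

No

Sat(¬safe) = {Crit, Init}
Sat(EX ¬safe) = {s : some successor in {Crit, Init}} = {Crit, Hold}
AF (EX ¬safe): least fixpoint, start Z0 = {Crit, Hold}, add states with every successor in Z. Already a fixed point.
Sat(AF (EX ¬safe)) = {Crit, Hold}
Halt ∉ Sat(AF (EX ¬safe)) = {Crit, Hold}, so the formula does not hold at Halt.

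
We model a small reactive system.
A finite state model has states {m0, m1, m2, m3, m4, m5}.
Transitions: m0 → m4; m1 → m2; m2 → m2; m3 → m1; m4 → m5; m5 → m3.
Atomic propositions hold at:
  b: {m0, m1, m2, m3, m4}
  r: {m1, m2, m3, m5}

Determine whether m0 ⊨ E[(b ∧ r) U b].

Sat(b ∧ r) = {m1, m2, m3}
E[(b ∧ r) U b]: least fixpoint, start Z0 = Sat(b) = {m0, m1, m2, m3, m4}, add states in Sat(b ∧ r) with some successor in Z. Already a fixed point.
Sat(E[(b ∧ r) U b]) = {m0, m1, m2, m3, m4}
m0 ∈ Sat(E[(b ∧ r) U b]) = {m0, m1, m2, m3, m4}, so the formula holds at m0.

Yes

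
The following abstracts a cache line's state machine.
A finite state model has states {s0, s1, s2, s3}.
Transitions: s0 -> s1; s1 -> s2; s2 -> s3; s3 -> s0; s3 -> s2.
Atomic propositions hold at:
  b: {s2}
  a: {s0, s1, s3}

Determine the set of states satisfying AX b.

Sat(AX b) = {s : every successor in {s2}} = {s1}

{s1}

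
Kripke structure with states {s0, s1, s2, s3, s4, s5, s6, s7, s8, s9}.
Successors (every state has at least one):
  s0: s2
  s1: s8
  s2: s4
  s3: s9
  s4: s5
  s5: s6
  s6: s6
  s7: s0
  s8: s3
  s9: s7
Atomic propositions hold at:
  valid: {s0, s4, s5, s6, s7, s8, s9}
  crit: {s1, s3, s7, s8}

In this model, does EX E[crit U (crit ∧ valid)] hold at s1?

Yes

Sat(crit ∧ valid) = {s7, s8}
E[crit U (crit ∧ valid)]: least fixpoint, start Z0 = Sat((crit ∧ valid)) = {s7, s8}, add states in Sat(crit) with some successor in Z. Z1 = {s1, s7, s8}; fixed.
Sat(E[crit U (crit ∧ valid)]) = {s1, s7, s8}
Sat(EX E[crit U (crit ∧ valid)]) = {s : some successor in {s1, s7, s8}} = {s1, s9}
s1 ∈ Sat(EX E[crit U (crit ∧ valid)]) = {s1, s9}, so the formula holds at s1.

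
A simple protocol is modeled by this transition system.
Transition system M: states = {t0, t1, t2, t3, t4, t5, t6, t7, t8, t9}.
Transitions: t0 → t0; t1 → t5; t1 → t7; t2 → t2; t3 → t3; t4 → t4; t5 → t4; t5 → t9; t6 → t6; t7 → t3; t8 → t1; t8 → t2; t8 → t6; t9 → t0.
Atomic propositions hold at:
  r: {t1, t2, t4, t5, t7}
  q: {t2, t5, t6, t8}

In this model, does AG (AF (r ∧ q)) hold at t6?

No

Sat(r ∧ q) = {t2, t5}
AF (r ∧ q): least fixpoint, start Z0 = {t2, t5}, add states with every successor in Z. Already a fixed point.
Sat(AF (r ∧ q)) = {t2, t5}
AG (AF (r ∧ q)): greatest fixpoint, start Z0 = {t2, t5}, keep only states in Sat with every successor in Z. Z1 = {t2}; fixed.
Sat(AG (AF (r ∧ q))) = {t2}
t6 ∉ Sat(AG (AF (r ∧ q))) = {t2}, so the formula does not hold at t6.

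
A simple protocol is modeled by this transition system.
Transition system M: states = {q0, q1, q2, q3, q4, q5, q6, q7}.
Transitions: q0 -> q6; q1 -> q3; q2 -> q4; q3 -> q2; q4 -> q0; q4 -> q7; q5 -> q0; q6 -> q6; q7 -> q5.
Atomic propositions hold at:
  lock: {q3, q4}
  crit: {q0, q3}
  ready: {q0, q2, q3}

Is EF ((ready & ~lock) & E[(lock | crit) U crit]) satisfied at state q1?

Sat(~lock) = {q0, q1, q2, q5, q6, q7}
Sat(ready & ~lock) = {q0, q2}
Sat(lock | crit) = {q0, q3, q4}
E[(lock | crit) U crit]: least fixpoint, start Z0 = Sat(crit) = {q0, q3}, add states in Sat(lock | crit) with some successor in Z. Z1 = {q0, q3, q4}; fixed.
Sat(E[(lock | crit) U crit]) = {q0, q3, q4}
Sat((ready & ~lock) & E[(lock | crit) U crit]) = {q0}
EF ((ready & ~lock) & E[(lock | crit) U crit]): least fixpoint, start Z0 = {q0}, add states with some successor in Z. Z1 = {q0, q4, q5}; Z2 = {q0, q2, q4, q5, q7}; Z3 = {q0, q2, q3, q4, q5, q7}; Z4 = {q0, q1, q2, q3, q4, q5, q7}; fixed.
Sat(EF ((ready & ~lock) & E[(lock | crit) U crit])) = {q0, q1, q2, q3, q4, q5, q7}
q1 ∈ Sat(EF ((ready & ~lock) & E[(lock | crit) U crit])) = {q0, q1, q2, q3, q4, q5, q7}, so the formula holds at q1.

Yes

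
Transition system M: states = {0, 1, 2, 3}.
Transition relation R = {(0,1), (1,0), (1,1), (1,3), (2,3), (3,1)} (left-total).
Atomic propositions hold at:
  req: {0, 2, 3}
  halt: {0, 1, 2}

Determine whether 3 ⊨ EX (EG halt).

EG halt: greatest fixpoint, start Z0 = {0, 1, 2}, keep only states in Sat with some successor in Z. Z1 = {0, 1}; fixed.
Sat(EG halt) = {0, 1}
Sat(EX (EG halt)) = {s : some successor in {0, 1}} = {0, 1, 3}
3 ∈ Sat(EX (EG halt)) = {0, 1, 3}, so the formula holds at 3.

Yes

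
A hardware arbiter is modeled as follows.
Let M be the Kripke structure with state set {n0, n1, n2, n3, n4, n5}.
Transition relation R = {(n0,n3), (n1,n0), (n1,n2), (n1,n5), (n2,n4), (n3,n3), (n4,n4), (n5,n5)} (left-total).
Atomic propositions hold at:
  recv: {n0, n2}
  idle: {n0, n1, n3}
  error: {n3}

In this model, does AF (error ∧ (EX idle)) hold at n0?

Sat(EX idle) = {s : some successor in {n0, n1, n3}} = {n0, n1, n3}
Sat(error ∧ (EX idle)) = {n3}
AF (error ∧ (EX idle)): least fixpoint, start Z0 = {n3}, add states with every successor in Z. Z1 = {n0, n3}; fixed.
Sat(AF (error ∧ (EX idle))) = {n0, n3}
n0 ∈ Sat(AF (error ∧ (EX idle))) = {n0, n3}, so the formula holds at n0.

Yes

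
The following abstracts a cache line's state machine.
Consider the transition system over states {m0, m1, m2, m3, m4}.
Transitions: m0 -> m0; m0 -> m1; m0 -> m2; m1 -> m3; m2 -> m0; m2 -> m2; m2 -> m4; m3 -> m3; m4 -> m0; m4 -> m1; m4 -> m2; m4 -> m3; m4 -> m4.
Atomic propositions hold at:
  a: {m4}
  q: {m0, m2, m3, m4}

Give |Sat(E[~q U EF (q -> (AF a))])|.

4

Sat(~q) = {m1}
AF a: least fixpoint, start Z0 = {m4}, add states with every successor in Z. Already a fixed point.
Sat(AF a) = {m4}
Sat(q -> (AF a)) = {m1, m4}
EF (q -> (AF a)): least fixpoint, start Z0 = {m1, m4}, add states with some successor in Z. Z1 = {m0, m1, m2, m4}; fixed.
Sat(EF (q -> (AF a))) = {m0, m1, m2, m4}
E[~q U EF (q -> (AF a))]: least fixpoint, start Z0 = Sat(EF (q -> (AF a))) = {m0, m1, m2, m4}, add states in Sat(~q) with some successor in Z. Already a fixed point.
Sat(E[~q U EF (q -> (AF a))]) = {m0, m1, m2, m4}
|Sat(E[~q U EF (q -> (AF a))])| = |{m0, m1, m2, m4}| = 4.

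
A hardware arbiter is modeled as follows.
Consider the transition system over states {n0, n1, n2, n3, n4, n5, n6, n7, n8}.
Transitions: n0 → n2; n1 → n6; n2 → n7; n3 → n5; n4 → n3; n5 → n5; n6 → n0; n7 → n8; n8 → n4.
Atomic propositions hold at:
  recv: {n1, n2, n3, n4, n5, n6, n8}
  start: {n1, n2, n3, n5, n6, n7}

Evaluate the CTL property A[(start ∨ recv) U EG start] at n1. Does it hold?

No

Sat(start ∨ recv) = {n1, n2, n3, n4, n5, n6, n7, n8}
EG start: greatest fixpoint, start Z0 = {n1, n2, n3, n5, n6, n7}, keep only states in Sat with some successor in Z. Z1 = {n1, n2, n3, n5}; Z2 = {n3, n5}; fixed.
Sat(EG start) = {n3, n5}
A[(start ∨ recv) U EG start]: least fixpoint, start Z0 = Sat(EG start) = {n3, n5}, add states in Sat(start ∨ recv) with every successor in Z. Z1 = {n3, n4, n5}; Z2 = {n3, n4, n5, n8}; Z3 = {n3, n4, n5, n7, n8}; Z4 = {n2, n3, n4, n5, n7, n8}; fixed.
Sat(A[(start ∨ recv) U EG start]) = {n2, n3, n4, n5, n7, n8}
n1 ∉ Sat(A[(start ∨ recv) U EG start]) = {n2, n3, n4, n5, n7, n8}, so the formula does not hold at n1.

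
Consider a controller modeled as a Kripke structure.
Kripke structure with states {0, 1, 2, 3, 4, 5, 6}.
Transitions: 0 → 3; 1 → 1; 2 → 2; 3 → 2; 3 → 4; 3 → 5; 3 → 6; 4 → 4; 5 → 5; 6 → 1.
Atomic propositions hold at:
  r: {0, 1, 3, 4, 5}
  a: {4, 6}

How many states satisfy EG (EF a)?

EF a: least fixpoint, start Z0 = {4, 6}, add states with some successor in Z. Z1 = {3, 4, 6}; Z2 = {0, 3, 4, 6}; fixed.
Sat(EF a) = {0, 3, 4, 6}
EG (EF a): greatest fixpoint, start Z0 = {0, 3, 4, 6}, keep only states in Sat with some successor in Z. Z1 = {0, 3, 4}; fixed.
Sat(EG (EF a)) = {0, 3, 4}
|Sat(EG (EF a))| = |{0, 3, 4}| = 3.

3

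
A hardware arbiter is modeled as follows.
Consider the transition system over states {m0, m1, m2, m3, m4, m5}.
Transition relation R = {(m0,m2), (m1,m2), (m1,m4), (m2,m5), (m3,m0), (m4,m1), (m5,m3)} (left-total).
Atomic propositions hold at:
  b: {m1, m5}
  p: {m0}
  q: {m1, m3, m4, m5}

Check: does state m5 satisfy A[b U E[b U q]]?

E[b U q]: least fixpoint, start Z0 = Sat(q) = {m1, m3, m4, m5}, add states in Sat(b) with some successor in Z. Already a fixed point.
Sat(E[b U q]) = {m1, m3, m4, m5}
A[b U E[b U q]]: least fixpoint, start Z0 = Sat(E[b U q]) = {m1, m3, m4, m5}, add states in Sat(b) with every successor in Z. Already a fixed point.
Sat(A[b U E[b U q]]) = {m1, m3, m4, m5}
m5 ∈ Sat(A[b U E[b U q]]) = {m1, m3, m4, m5}, so the formula holds at m5.

Yes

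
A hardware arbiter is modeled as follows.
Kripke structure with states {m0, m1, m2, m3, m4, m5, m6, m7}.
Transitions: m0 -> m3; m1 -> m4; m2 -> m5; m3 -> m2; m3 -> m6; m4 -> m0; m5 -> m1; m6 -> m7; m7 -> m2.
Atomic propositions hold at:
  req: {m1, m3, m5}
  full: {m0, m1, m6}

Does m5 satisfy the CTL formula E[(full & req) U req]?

Yes

Sat(full & req) = {m1}
E[(full & req) U req]: least fixpoint, start Z0 = Sat(req) = {m1, m3, m5}, add states in Sat(full & req) with some successor in Z. Already a fixed point.
Sat(E[(full & req) U req]) = {m1, m3, m5}
m5 ∈ Sat(E[(full & req) U req]) = {m1, m3, m5}, so the formula holds at m5.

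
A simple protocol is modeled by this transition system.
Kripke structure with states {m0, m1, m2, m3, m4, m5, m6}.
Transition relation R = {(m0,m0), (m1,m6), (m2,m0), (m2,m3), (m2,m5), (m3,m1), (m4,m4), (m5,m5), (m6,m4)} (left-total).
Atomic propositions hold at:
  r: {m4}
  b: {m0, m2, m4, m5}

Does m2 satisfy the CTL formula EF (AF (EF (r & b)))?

Sat(r & b) = {m4}
EF (r & b): least fixpoint, start Z0 = {m4}, add states with some successor in Z. Z1 = {m4, m6}; Z2 = {m1, m4, m6}; Z3 = {m1, m3, m4, m6}; Z4 = {m1, m2, m3, m4, m6}; fixed.
Sat(EF (r & b)) = {m1, m2, m3, m4, m6}
AF (EF (r & b)): least fixpoint, start Z0 = {m1, m2, m3, m4, m6}, add states with every successor in Z. Already a fixed point.
Sat(AF (EF (r & b))) = {m1, m2, m3, m4, m6}
EF (AF (EF (r & b))): least fixpoint, start Z0 = {m1, m2, m3, m4, m6}, add states with some successor in Z. Already a fixed point.
Sat(EF (AF (EF (r & b)))) = {m1, m2, m3, m4, m6}
m2 ∈ Sat(EF (AF (EF (r & b)))) = {m1, m2, m3, m4, m6}, so the formula holds at m2.

Yes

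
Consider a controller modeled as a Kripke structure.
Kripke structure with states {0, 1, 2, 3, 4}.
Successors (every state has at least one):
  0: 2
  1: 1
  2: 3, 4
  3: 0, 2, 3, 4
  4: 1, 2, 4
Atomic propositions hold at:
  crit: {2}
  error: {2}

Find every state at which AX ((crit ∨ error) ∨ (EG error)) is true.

{0}

Sat(crit ∨ error) = {2}
EG error: greatest fixpoint, start Z0 = {2}, keep only states in Sat with some successor in Z. Z1 = ∅; fixed.
Sat(EG error) = ∅
Sat((crit ∨ error) ∨ (EG error)) = {2}
Sat(AX ((crit ∨ error) ∨ (EG error))) = {s : every successor in {2}} = {0}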